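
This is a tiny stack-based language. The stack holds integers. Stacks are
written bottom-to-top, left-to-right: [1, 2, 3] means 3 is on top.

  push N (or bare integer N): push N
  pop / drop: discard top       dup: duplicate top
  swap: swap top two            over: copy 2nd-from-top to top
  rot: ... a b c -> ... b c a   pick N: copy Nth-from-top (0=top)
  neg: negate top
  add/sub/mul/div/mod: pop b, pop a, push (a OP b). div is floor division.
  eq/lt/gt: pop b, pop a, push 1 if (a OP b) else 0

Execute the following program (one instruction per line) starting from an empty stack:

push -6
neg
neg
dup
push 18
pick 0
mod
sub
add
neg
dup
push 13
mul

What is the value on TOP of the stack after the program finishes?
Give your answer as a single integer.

Answer: 156

Derivation:
After 'push -6': [-6]
After 'neg': [6]
After 'neg': [-6]
After 'dup': [-6, -6]
After 'push 18': [-6, -6, 18]
After 'pick 0': [-6, -6, 18, 18]
After 'mod': [-6, -6, 0]
After 'sub': [-6, -6]
After 'add': [-12]
After 'neg': [12]
After 'dup': [12, 12]
After 'push 13': [12, 12, 13]
After 'mul': [12, 156]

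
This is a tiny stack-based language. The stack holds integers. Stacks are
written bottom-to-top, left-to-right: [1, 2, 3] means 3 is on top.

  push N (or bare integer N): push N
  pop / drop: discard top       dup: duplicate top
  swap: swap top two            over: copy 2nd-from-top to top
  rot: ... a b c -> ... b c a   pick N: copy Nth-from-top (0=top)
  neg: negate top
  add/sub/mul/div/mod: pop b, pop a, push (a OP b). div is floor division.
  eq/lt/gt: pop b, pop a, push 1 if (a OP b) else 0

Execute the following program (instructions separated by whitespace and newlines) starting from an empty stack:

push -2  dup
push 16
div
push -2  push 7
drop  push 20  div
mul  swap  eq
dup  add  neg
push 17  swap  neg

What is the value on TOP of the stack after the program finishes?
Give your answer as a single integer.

Answer: 0

Derivation:
After 'push -2': [-2]
After 'dup': [-2, -2]
After 'push 16': [-2, -2, 16]
After 'div': [-2, -1]
After 'push -2': [-2, -1, -2]
After 'push 7': [-2, -1, -2, 7]
After 'drop': [-2, -1, -2]
After 'push 20': [-2, -1, -2, 20]
After 'div': [-2, -1, -1]
After 'mul': [-2, 1]
After 'swap': [1, -2]
After 'eq': [0]
After 'dup': [0, 0]
After 'add': [0]
After 'neg': [0]
After 'push 17': [0, 17]
After 'swap': [17, 0]
After 'neg': [17, 0]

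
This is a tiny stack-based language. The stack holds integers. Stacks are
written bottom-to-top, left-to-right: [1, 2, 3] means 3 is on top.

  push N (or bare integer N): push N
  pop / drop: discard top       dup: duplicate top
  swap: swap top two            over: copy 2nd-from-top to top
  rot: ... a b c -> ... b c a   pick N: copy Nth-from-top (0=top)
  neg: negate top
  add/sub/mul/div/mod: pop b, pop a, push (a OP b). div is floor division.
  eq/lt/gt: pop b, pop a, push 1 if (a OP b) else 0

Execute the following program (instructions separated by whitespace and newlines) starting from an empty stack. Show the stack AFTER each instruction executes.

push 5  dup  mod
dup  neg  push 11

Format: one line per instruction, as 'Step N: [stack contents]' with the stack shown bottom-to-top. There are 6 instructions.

Step 1: [5]
Step 2: [5, 5]
Step 3: [0]
Step 4: [0, 0]
Step 5: [0, 0]
Step 6: [0, 0, 11]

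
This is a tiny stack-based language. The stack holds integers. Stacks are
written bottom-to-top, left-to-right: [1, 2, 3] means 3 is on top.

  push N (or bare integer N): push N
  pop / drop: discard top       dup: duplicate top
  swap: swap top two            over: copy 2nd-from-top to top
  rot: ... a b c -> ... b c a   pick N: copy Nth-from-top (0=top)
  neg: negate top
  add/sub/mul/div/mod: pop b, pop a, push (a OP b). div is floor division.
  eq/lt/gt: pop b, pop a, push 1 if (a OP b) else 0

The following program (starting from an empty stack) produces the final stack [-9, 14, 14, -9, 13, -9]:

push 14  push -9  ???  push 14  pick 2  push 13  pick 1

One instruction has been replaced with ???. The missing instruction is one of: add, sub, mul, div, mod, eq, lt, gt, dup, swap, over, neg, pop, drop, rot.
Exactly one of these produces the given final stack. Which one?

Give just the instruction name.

Stack before ???: [14, -9]
Stack after ???:  [-9, 14]
The instruction that transforms [14, -9] -> [-9, 14] is: swap

Answer: swap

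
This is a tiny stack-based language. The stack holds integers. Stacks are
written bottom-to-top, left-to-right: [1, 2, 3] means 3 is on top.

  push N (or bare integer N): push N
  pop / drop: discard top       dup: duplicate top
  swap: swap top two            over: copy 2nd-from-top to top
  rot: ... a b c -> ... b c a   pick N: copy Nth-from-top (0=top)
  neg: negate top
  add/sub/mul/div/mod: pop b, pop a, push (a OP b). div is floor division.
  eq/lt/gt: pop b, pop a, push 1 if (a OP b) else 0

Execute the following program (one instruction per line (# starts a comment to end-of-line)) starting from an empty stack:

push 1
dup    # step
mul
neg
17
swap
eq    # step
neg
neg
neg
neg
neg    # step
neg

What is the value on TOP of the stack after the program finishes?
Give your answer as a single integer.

After 'push 1': [1]
After 'dup': [1, 1]
After 'mul': [1]
After 'neg': [-1]
After 'push 17': [-1, 17]
After 'swap': [17, -1]
After 'eq': [0]
After 'neg': [0]
After 'neg': [0]
After 'neg': [0]
After 'neg': [0]
After 'neg': [0]
After 'neg': [0]

Answer: 0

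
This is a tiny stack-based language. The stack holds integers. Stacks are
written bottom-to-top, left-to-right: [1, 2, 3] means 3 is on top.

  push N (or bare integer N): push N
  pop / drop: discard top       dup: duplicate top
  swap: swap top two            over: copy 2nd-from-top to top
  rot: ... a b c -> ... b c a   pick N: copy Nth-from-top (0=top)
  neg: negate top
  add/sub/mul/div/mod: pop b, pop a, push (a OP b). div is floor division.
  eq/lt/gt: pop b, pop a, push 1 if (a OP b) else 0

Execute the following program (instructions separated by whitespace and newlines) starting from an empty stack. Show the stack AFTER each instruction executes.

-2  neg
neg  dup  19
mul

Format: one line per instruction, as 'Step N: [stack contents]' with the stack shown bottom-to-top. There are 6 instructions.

Step 1: [-2]
Step 2: [2]
Step 3: [-2]
Step 4: [-2, -2]
Step 5: [-2, -2, 19]
Step 6: [-2, -38]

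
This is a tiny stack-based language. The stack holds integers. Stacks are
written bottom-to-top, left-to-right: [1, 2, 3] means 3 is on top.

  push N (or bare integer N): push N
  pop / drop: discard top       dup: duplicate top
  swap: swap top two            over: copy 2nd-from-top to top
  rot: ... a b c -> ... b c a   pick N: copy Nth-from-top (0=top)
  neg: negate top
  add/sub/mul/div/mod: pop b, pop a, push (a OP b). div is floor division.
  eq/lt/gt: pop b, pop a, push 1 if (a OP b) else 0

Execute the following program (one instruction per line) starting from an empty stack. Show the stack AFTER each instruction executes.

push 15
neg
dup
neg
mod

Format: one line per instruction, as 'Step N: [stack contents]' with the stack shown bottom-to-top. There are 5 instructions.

Step 1: [15]
Step 2: [-15]
Step 3: [-15, -15]
Step 4: [-15, 15]
Step 5: [0]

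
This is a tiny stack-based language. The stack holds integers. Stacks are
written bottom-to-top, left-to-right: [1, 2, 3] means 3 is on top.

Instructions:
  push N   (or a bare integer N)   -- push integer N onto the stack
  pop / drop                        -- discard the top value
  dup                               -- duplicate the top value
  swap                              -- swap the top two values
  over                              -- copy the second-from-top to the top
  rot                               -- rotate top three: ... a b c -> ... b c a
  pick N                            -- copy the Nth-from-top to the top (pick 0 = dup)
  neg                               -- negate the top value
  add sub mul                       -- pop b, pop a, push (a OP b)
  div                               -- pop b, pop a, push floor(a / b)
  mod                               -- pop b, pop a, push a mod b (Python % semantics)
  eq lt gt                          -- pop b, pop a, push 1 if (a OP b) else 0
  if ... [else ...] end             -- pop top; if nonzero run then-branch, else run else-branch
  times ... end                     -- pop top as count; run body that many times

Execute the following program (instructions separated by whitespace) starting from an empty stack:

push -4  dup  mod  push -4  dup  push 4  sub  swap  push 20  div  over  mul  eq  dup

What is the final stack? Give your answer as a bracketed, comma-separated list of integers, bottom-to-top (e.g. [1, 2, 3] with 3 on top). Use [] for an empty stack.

After 'push -4': [-4]
After 'dup': [-4, -4]
After 'mod': [0]
After 'push -4': [0, -4]
After 'dup': [0, -4, -4]
After 'push 4': [0, -4, -4, 4]
After 'sub': [0, -4, -8]
After 'swap': [0, -8, -4]
After 'push 20': [0, -8, -4, 20]
After 'div': [0, -8, -1]
After 'over': [0, -8, -1, -8]
After 'mul': [0, -8, 8]
After 'eq': [0, 0]
After 'dup': [0, 0, 0]

Answer: [0, 0, 0]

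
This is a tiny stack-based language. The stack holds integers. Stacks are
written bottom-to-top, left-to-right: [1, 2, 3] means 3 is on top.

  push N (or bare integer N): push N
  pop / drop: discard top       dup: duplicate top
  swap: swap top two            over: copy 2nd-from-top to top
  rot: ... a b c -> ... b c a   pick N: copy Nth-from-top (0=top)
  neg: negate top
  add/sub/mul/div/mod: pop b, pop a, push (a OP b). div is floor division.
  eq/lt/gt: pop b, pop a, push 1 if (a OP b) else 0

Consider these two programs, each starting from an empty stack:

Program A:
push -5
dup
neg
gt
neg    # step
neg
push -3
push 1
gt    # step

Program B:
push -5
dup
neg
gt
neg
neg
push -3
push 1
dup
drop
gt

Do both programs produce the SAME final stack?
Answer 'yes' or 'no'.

Answer: yes

Derivation:
Program A trace:
  After 'push -5': [-5]
  After 'dup': [-5, -5]
  After 'neg': [-5, 5]
  After 'gt': [0]
  After 'neg': [0]
  After 'neg': [0]
  After 'push -3': [0, -3]
  After 'push 1': [0, -3, 1]
  After 'gt': [0, 0]
Program A final stack: [0, 0]

Program B trace:
  After 'push -5': [-5]
  After 'dup': [-5, -5]
  After 'neg': [-5, 5]
  After 'gt': [0]
  After 'neg': [0]
  After 'neg': [0]
  After 'push -3': [0, -3]
  After 'push 1': [0, -3, 1]
  After 'dup': [0, -3, 1, 1]
  After 'drop': [0, -3, 1]
  After 'gt': [0, 0]
Program B final stack: [0, 0]
Same: yes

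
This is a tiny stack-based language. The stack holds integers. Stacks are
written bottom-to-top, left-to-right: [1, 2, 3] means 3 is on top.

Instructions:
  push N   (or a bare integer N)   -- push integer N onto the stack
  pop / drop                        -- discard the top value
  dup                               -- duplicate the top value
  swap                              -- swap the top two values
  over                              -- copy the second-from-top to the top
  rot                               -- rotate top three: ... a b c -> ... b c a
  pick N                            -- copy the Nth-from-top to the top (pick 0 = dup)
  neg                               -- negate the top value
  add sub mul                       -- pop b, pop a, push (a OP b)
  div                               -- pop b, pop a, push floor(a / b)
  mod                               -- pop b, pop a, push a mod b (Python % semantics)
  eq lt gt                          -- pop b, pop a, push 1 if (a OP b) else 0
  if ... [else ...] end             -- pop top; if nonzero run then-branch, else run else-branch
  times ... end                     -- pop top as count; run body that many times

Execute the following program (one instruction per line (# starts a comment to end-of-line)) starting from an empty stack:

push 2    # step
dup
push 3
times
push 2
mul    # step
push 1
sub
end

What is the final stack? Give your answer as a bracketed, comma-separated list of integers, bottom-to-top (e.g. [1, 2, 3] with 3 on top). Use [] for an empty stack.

After 'push 2': [2]
After 'dup': [2, 2]
After 'push 3': [2, 2, 3]
After 'times': [2, 2]
After 'push 2': [2, 2, 2]
After 'mul': [2, 4]
After 'push 1': [2, 4, 1]
After 'sub': [2, 3]
After 'push 2': [2, 3, 2]
After 'mul': [2, 6]
After 'push 1': [2, 6, 1]
After 'sub': [2, 5]
After 'push 2': [2, 5, 2]
After 'mul': [2, 10]
After 'push 1': [2, 10, 1]
After 'sub': [2, 9]

Answer: [2, 9]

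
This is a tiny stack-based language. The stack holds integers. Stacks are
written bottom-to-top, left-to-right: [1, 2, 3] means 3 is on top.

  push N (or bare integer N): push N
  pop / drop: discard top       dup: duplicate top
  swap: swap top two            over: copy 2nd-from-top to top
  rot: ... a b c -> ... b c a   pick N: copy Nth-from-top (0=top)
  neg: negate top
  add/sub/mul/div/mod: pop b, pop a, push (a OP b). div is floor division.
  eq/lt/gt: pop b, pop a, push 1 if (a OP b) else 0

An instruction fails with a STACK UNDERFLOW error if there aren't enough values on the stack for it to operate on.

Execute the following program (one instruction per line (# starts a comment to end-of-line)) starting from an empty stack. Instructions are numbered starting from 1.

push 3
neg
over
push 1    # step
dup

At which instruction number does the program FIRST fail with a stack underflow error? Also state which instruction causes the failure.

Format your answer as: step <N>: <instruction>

Step 1 ('push 3'): stack = [3], depth = 1
Step 2 ('neg'): stack = [-3], depth = 1
Step 3 ('over'): needs 2 value(s) but depth is 1 — STACK UNDERFLOW

Answer: step 3: over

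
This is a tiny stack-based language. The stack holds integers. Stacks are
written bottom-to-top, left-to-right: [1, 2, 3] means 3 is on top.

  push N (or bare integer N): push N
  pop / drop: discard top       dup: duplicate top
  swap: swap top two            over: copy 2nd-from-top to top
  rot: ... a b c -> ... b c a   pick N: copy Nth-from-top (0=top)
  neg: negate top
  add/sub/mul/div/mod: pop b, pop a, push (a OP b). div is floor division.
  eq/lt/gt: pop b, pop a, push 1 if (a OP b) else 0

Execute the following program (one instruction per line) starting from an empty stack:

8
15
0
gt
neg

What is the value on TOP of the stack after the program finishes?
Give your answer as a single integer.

After 'push 8': [8]
After 'push 15': [8, 15]
After 'push 0': [8, 15, 0]
After 'gt': [8, 1]
After 'neg': [8, -1]

Answer: -1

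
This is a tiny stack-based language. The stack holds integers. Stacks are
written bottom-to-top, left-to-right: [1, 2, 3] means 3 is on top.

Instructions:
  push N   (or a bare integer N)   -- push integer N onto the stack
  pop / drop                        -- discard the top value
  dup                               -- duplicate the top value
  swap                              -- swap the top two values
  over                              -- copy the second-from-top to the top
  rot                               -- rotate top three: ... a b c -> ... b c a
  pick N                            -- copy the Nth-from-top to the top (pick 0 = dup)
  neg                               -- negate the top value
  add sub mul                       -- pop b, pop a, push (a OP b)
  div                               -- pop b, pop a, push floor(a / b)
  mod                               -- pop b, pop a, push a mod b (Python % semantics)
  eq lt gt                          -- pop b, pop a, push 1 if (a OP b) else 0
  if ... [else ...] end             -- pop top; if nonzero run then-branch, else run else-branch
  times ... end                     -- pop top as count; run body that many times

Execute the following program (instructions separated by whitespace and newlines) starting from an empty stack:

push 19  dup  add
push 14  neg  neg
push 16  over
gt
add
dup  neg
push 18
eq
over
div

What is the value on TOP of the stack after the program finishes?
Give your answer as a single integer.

After 'push 19': [19]
After 'dup': [19, 19]
After 'add': [38]
After 'push 14': [38, 14]
After 'neg': [38, -14]
After 'neg': [38, 14]
After 'push 16': [38, 14, 16]
After 'over': [38, 14, 16, 14]
After 'gt': [38, 14, 1]
After 'add': [38, 15]
After 'dup': [38, 15, 15]
After 'neg': [38, 15, -15]
After 'push 18': [38, 15, -15, 18]
After 'eq': [38, 15, 0]
After 'over': [38, 15, 0, 15]
After 'div': [38, 15, 0]

Answer: 0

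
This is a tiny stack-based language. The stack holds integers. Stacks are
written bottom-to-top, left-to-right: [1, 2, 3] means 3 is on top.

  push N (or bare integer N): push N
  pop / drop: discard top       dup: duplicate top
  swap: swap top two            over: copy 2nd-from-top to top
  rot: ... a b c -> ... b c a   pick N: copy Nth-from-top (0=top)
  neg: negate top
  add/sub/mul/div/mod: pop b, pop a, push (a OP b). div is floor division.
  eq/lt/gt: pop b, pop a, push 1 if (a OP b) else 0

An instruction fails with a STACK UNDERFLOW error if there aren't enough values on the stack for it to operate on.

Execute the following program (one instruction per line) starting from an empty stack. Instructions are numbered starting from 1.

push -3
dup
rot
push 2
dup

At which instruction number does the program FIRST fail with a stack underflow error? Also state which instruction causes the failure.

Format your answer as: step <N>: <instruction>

Step 1 ('push -3'): stack = [-3], depth = 1
Step 2 ('dup'): stack = [-3, -3], depth = 2
Step 3 ('rot'): needs 3 value(s) but depth is 2 — STACK UNDERFLOW

Answer: step 3: rot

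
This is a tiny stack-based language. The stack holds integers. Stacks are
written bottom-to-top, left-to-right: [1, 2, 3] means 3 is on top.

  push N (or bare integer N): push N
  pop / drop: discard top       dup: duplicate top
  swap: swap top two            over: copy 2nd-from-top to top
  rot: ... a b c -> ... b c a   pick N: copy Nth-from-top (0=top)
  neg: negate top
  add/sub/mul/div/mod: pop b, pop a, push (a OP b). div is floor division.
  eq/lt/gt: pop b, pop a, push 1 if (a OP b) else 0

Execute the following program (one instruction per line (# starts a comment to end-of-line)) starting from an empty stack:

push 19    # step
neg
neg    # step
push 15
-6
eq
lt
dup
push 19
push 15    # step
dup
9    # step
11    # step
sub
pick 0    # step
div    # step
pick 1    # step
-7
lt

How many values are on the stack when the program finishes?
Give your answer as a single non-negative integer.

Answer: 7

Derivation:
After 'push 19': stack = [19] (depth 1)
After 'neg': stack = [-19] (depth 1)
After 'neg': stack = [19] (depth 1)
After 'push 15': stack = [19, 15] (depth 2)
After 'push -6': stack = [19, 15, -6] (depth 3)
After 'eq': stack = [19, 0] (depth 2)
After 'lt': stack = [0] (depth 1)
After 'dup': stack = [0, 0] (depth 2)
After 'push 19': stack = [0, 0, 19] (depth 3)
After 'push 15': stack = [0, 0, 19, 15] (depth 4)
After 'dup': stack = [0, 0, 19, 15, 15] (depth 5)
After 'push 9': stack = [0, 0, 19, 15, 15, 9] (depth 6)
After 'push 11': stack = [0, 0, 19, 15, 15, 9, 11] (depth 7)
After 'sub': stack = [0, 0, 19, 15, 15, -2] (depth 6)
After 'pick 0': stack = [0, 0, 19, 15, 15, -2, -2] (depth 7)
After 'div': stack = [0, 0, 19, 15, 15, 1] (depth 6)
After 'pick 1': stack = [0, 0, 19, 15, 15, 1, 15] (depth 7)
After 'push -7': stack = [0, 0, 19, 15, 15, 1, 15, -7] (depth 8)
After 'lt': stack = [0, 0, 19, 15, 15, 1, 0] (depth 7)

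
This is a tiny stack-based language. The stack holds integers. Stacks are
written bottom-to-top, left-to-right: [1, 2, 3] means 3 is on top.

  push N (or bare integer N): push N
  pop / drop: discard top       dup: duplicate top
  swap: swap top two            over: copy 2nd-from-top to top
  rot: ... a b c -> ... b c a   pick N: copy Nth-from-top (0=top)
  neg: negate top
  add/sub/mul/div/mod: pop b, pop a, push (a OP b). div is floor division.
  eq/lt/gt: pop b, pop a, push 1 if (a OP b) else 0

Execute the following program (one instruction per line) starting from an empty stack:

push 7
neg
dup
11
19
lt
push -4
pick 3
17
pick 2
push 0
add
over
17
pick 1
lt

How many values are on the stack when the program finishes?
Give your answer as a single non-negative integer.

Answer: 9

Derivation:
After 'push 7': stack = [7] (depth 1)
After 'neg': stack = [-7] (depth 1)
After 'dup': stack = [-7, -7] (depth 2)
After 'push 11': stack = [-7, -7, 11] (depth 3)
After 'push 19': stack = [-7, -7, 11, 19] (depth 4)
After 'lt': stack = [-7, -7, 1] (depth 3)
After 'push -4': stack = [-7, -7, 1, -4] (depth 4)
After 'pick 3': stack = [-7, -7, 1, -4, -7] (depth 5)
After 'push 17': stack = [-7, -7, 1, -4, -7, 17] (depth 6)
After 'pick 2': stack = [-7, -7, 1, -4, -7, 17, -4] (depth 7)
After 'push 0': stack = [-7, -7, 1, -4, -7, 17, -4, 0] (depth 8)
After 'add': stack = [-7, -7, 1, -4, -7, 17, -4] (depth 7)
After 'over': stack = [-7, -7, 1, -4, -7, 17, -4, 17] (depth 8)
After 'push 17': stack = [-7, -7, 1, -4, -7, 17, -4, 17, 17] (depth 9)
After 'pick 1': stack = [-7, -7, 1, -4, -7, 17, -4, 17, 17, 17] (depth 10)
After 'lt': stack = [-7, -7, 1, -4, -7, 17, -4, 17, 0] (depth 9)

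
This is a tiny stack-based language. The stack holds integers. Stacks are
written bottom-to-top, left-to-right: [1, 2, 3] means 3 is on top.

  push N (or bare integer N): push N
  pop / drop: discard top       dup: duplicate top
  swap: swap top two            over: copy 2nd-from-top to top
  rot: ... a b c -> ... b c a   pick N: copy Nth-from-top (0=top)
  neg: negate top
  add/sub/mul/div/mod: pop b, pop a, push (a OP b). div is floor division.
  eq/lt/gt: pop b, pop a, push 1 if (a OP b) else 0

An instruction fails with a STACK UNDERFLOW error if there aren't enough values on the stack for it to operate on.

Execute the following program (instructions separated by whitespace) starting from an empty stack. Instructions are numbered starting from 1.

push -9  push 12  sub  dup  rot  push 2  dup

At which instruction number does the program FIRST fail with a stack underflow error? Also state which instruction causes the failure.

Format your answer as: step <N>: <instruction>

Step 1 ('push -9'): stack = [-9], depth = 1
Step 2 ('push 12'): stack = [-9, 12], depth = 2
Step 3 ('sub'): stack = [-21], depth = 1
Step 4 ('dup'): stack = [-21, -21], depth = 2
Step 5 ('rot'): needs 3 value(s) but depth is 2 — STACK UNDERFLOW

Answer: step 5: rot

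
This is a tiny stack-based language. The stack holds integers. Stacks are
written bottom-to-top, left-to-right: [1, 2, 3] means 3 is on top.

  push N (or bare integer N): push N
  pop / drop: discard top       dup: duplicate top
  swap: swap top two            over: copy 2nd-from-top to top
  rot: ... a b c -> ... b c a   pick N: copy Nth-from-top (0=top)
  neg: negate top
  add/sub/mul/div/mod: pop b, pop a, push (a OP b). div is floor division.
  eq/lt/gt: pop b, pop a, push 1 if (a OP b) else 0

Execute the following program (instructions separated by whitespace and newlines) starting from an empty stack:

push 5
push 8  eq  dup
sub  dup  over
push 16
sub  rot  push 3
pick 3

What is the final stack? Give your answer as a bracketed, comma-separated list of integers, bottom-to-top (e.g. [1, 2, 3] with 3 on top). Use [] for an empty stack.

After 'push 5': [5]
After 'push 8': [5, 8]
After 'eq': [0]
After 'dup': [0, 0]
After 'sub': [0]
After 'dup': [0, 0]
After 'over': [0, 0, 0]
After 'push 16': [0, 0, 0, 16]
After 'sub': [0, 0, -16]
After 'rot': [0, -16, 0]
After 'push 3': [0, -16, 0, 3]
After 'pick 3': [0, -16, 0, 3, 0]

Answer: [0, -16, 0, 3, 0]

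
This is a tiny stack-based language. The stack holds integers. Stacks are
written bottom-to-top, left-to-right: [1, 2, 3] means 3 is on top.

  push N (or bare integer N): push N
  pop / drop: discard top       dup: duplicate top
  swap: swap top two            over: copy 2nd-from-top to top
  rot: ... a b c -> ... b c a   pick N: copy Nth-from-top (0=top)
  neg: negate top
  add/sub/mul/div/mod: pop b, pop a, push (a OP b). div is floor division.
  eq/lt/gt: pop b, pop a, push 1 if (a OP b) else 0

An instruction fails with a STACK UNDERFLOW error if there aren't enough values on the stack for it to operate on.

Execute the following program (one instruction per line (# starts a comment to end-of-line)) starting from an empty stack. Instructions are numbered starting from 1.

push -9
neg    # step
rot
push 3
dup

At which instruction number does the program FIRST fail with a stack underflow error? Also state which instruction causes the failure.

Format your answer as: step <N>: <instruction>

Answer: step 3: rot

Derivation:
Step 1 ('push -9'): stack = [-9], depth = 1
Step 2 ('neg'): stack = [9], depth = 1
Step 3 ('rot'): needs 3 value(s) but depth is 1 — STACK UNDERFLOW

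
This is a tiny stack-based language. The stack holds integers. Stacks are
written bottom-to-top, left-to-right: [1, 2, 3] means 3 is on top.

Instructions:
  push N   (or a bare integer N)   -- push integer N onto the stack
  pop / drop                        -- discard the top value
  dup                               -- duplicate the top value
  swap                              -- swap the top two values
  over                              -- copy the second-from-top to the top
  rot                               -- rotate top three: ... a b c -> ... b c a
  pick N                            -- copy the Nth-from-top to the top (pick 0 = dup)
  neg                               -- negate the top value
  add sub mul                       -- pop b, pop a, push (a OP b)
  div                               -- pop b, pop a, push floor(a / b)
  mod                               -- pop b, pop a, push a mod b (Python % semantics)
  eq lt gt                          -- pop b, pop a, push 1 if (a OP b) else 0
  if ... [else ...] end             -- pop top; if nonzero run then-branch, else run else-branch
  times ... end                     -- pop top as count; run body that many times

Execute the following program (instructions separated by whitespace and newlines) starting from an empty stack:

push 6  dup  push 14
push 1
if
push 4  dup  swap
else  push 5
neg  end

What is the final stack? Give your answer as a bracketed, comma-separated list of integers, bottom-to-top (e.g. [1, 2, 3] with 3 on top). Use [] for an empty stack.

After 'push 6': [6]
After 'dup': [6, 6]
After 'push 14': [6, 6, 14]
After 'push 1': [6, 6, 14, 1]
After 'if': [6, 6, 14]
After 'push 4': [6, 6, 14, 4]
After 'dup': [6, 6, 14, 4, 4]
After 'swap': [6, 6, 14, 4, 4]

Answer: [6, 6, 14, 4, 4]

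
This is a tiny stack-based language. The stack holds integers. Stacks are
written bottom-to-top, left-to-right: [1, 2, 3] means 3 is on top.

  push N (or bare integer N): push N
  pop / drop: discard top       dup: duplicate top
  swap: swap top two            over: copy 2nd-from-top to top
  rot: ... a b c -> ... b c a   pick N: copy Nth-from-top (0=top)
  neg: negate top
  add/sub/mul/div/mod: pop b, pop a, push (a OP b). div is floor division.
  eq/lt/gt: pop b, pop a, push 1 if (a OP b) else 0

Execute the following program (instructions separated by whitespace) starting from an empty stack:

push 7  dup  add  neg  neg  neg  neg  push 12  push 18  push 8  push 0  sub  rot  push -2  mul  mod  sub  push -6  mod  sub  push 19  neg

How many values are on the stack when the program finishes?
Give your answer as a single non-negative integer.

After 'push 7': stack = [7] (depth 1)
After 'dup': stack = [7, 7] (depth 2)
After 'add': stack = [14] (depth 1)
After 'neg': stack = [-14] (depth 1)
After 'neg': stack = [14] (depth 1)
After 'neg': stack = [-14] (depth 1)
After 'neg': stack = [14] (depth 1)
After 'push 12': stack = [14, 12] (depth 2)
After 'push 18': stack = [14, 12, 18] (depth 3)
After 'push 8': stack = [14, 12, 18, 8] (depth 4)
  ...
After 'rot': stack = [14, 18, 8, 12] (depth 4)
After 'push -2': stack = [14, 18, 8, 12, -2] (depth 5)
After 'mul': stack = [14, 18, 8, -24] (depth 4)
After 'mod': stack = [14, 18, -16] (depth 3)
After 'sub': stack = [14, 34] (depth 2)
After 'push -6': stack = [14, 34, -6] (depth 3)
After 'mod': stack = [14, -2] (depth 2)
After 'sub': stack = [16] (depth 1)
After 'push 19': stack = [16, 19] (depth 2)
After 'neg': stack = [16, -19] (depth 2)

Answer: 2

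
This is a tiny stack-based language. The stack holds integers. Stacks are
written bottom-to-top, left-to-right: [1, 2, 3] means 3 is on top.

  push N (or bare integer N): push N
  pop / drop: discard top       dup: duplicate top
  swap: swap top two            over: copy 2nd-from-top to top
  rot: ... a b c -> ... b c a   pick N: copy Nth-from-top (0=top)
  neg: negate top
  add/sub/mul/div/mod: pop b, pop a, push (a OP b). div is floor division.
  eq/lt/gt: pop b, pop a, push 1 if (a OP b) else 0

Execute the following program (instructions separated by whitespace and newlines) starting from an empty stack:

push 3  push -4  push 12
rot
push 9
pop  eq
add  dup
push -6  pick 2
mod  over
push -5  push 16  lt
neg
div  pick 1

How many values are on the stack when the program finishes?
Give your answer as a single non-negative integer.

After 'push 3': stack = [3] (depth 1)
After 'push -4': stack = [3, -4] (depth 2)
After 'push 12': stack = [3, -4, 12] (depth 3)
After 'rot': stack = [-4, 12, 3] (depth 3)
After 'push 9': stack = [-4, 12, 3, 9] (depth 4)
After 'pop': stack = [-4, 12, 3] (depth 3)
After 'eq': stack = [-4, 0] (depth 2)
After 'add': stack = [-4] (depth 1)
After 'dup': stack = [-4, -4] (depth 2)
After 'push -6': stack = [-4, -4, -6] (depth 3)
After 'pick 2': stack = [-4, -4, -6, -4] (depth 4)
After 'mod': stack = [-4, -4, -2] (depth 3)
After 'over': stack = [-4, -4, -2, -4] (depth 4)
After 'push -5': stack = [-4, -4, -2, -4, -5] (depth 5)
After 'push 16': stack = [-4, -4, -2, -4, -5, 16] (depth 6)
After 'lt': stack = [-4, -4, -2, -4, 1] (depth 5)
After 'neg': stack = [-4, -4, -2, -4, -1] (depth 5)
After 'div': stack = [-4, -4, -2, 4] (depth 4)
After 'pick 1': stack = [-4, -4, -2, 4, -2] (depth 5)

Answer: 5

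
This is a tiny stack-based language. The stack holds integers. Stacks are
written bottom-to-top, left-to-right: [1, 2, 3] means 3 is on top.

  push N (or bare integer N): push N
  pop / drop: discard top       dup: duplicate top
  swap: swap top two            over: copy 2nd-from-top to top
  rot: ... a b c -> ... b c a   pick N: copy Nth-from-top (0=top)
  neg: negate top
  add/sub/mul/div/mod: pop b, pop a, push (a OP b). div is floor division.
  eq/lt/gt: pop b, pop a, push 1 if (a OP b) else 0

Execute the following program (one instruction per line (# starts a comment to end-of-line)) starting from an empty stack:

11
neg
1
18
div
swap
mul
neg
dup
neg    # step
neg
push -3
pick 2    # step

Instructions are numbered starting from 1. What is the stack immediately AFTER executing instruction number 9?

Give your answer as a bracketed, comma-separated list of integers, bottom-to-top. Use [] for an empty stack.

Step 1 ('11'): [11]
Step 2 ('neg'): [-11]
Step 3 ('1'): [-11, 1]
Step 4 ('18'): [-11, 1, 18]
Step 5 ('div'): [-11, 0]
Step 6 ('swap'): [0, -11]
Step 7 ('mul'): [0]
Step 8 ('neg'): [0]
Step 9 ('dup'): [0, 0]

Answer: [0, 0]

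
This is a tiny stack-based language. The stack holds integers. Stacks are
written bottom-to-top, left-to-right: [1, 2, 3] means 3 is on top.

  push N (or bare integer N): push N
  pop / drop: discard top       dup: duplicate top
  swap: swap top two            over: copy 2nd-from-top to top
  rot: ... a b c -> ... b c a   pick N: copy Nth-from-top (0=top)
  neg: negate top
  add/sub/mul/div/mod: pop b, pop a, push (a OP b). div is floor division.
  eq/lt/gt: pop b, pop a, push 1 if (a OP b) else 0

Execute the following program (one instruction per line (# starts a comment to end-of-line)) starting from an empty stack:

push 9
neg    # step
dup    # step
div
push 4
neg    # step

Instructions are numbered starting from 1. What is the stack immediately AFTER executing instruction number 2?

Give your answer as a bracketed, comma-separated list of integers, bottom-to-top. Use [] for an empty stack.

Answer: [-9]

Derivation:
Step 1 ('push 9'): [9]
Step 2 ('neg'): [-9]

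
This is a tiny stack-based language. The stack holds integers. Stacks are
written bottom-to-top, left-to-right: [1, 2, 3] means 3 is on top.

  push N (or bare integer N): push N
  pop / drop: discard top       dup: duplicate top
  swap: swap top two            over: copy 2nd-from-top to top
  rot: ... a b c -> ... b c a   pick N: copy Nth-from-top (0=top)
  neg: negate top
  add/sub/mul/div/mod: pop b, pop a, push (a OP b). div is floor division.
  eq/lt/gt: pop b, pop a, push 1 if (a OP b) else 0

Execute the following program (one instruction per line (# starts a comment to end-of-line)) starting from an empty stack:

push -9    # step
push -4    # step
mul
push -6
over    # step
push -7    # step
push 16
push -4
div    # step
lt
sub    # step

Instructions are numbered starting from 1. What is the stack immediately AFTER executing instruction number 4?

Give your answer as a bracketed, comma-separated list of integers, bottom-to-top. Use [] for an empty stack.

Answer: [36, -6]

Derivation:
Step 1 ('push -9'): [-9]
Step 2 ('push -4'): [-9, -4]
Step 3 ('mul'): [36]
Step 4 ('push -6'): [36, -6]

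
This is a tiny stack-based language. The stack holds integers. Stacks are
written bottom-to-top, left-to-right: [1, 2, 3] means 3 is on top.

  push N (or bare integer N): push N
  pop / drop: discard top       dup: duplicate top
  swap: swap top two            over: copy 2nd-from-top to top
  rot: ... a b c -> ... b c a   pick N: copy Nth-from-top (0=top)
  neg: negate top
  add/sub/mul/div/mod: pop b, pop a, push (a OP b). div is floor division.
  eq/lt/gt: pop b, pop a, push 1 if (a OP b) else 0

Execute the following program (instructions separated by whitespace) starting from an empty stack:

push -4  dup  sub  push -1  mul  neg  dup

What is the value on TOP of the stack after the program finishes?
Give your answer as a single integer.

Answer: 0

Derivation:
After 'push -4': [-4]
After 'dup': [-4, -4]
After 'sub': [0]
After 'push -1': [0, -1]
After 'mul': [0]
After 'neg': [0]
After 'dup': [0, 0]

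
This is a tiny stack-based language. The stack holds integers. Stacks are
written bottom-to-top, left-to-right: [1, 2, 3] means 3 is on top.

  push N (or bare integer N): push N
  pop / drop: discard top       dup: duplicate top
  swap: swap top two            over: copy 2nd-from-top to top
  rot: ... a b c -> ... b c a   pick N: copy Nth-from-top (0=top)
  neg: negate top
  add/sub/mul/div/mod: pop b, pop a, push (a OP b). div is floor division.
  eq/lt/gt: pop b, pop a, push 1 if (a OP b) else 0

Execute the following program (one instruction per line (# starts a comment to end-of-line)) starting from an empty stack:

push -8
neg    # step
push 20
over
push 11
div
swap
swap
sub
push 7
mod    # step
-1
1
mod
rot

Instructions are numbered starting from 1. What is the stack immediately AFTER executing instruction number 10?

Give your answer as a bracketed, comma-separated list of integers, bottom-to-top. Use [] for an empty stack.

Answer: [8, 20, 7]

Derivation:
Step 1 ('push -8'): [-8]
Step 2 ('neg'): [8]
Step 3 ('push 20'): [8, 20]
Step 4 ('over'): [8, 20, 8]
Step 5 ('push 11'): [8, 20, 8, 11]
Step 6 ('div'): [8, 20, 0]
Step 7 ('swap'): [8, 0, 20]
Step 8 ('swap'): [8, 20, 0]
Step 9 ('sub'): [8, 20]
Step 10 ('push 7'): [8, 20, 7]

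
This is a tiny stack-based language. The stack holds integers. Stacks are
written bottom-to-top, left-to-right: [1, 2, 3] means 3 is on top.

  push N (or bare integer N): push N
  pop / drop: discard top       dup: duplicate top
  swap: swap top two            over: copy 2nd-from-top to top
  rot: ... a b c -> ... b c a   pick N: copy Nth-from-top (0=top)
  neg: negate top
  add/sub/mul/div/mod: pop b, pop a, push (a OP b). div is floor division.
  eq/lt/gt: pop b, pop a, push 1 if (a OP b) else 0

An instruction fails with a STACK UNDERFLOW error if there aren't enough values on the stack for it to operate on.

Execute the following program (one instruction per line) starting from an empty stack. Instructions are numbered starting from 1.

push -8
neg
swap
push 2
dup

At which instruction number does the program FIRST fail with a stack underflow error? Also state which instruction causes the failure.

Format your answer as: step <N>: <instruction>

Step 1 ('push -8'): stack = [-8], depth = 1
Step 2 ('neg'): stack = [8], depth = 1
Step 3 ('swap'): needs 2 value(s) but depth is 1 — STACK UNDERFLOW

Answer: step 3: swap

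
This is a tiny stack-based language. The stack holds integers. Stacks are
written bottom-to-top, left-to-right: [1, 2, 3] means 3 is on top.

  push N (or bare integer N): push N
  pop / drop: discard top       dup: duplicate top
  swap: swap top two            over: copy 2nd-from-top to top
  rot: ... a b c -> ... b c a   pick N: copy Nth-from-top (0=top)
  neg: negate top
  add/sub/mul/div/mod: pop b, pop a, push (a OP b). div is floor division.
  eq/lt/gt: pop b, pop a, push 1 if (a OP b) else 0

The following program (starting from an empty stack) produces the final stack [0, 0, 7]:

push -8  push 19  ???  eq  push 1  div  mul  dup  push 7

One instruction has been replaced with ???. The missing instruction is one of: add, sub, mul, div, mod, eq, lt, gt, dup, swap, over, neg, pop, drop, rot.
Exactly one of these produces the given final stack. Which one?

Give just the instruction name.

Stack before ???: [-8, 19]
Stack after ???:  [-8, 19, -8]
The instruction that transforms [-8, 19] -> [-8, 19, -8] is: over

Answer: over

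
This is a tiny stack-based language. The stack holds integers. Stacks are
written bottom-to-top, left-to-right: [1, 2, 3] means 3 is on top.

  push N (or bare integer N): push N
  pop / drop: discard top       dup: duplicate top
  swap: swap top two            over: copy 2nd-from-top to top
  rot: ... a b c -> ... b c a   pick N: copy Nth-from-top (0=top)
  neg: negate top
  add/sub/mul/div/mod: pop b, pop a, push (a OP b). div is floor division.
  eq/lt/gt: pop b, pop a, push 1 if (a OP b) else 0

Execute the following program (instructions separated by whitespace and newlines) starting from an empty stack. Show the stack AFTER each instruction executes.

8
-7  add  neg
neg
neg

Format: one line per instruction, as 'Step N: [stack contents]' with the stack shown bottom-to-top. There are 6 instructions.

Step 1: [8]
Step 2: [8, -7]
Step 3: [1]
Step 4: [-1]
Step 5: [1]
Step 6: [-1]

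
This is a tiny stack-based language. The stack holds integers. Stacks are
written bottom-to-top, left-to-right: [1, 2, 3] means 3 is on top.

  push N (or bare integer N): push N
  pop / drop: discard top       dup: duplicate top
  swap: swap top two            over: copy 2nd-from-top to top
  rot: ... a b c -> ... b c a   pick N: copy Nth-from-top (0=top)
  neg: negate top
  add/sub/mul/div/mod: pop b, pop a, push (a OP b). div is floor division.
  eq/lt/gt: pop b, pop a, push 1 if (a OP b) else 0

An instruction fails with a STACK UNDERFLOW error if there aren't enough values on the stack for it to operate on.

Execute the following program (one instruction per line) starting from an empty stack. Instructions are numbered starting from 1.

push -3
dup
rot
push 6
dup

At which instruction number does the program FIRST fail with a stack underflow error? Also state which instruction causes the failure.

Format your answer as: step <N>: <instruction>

Answer: step 3: rot

Derivation:
Step 1 ('push -3'): stack = [-3], depth = 1
Step 2 ('dup'): stack = [-3, -3], depth = 2
Step 3 ('rot'): needs 3 value(s) but depth is 2 — STACK UNDERFLOW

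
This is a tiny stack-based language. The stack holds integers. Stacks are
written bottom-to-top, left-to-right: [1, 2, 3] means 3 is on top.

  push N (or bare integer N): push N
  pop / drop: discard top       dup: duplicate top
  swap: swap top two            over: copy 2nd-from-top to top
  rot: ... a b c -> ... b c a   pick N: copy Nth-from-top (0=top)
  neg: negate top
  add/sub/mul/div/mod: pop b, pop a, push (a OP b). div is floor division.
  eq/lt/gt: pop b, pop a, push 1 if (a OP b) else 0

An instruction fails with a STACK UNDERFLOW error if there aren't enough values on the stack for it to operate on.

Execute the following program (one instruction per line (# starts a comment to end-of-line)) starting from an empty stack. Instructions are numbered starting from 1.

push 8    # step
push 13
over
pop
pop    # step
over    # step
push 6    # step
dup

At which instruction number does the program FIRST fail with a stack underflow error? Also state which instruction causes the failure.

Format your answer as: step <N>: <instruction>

Answer: step 6: over

Derivation:
Step 1 ('push 8'): stack = [8], depth = 1
Step 2 ('push 13'): stack = [8, 13], depth = 2
Step 3 ('over'): stack = [8, 13, 8], depth = 3
Step 4 ('pop'): stack = [8, 13], depth = 2
Step 5 ('pop'): stack = [8], depth = 1
Step 6 ('over'): needs 2 value(s) but depth is 1 — STACK UNDERFLOW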